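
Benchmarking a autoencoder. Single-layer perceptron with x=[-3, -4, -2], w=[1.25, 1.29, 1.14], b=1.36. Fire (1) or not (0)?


z = (-3)·(1.25) + (-4)·(1.29) + (-2)·(1.14) + 1.36
  = -9.83
step(z) = 0 (z<0)

0


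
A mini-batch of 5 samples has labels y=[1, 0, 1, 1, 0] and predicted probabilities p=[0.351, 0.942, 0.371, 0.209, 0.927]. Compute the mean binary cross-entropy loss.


L[0] = -ln(0.351) = 1.047
L[1] = -ln(1-0.942) = -ln(0.058) = 2.8473
L[2] = -ln(0.371) = 0.9916
L[3] = -ln(0.209) = 1.5654
L[4] = -ln(1-0.927) = -ln(0.073) = 2.6173
mean = (1.047 + 2.8473 + 0.9916 + 1.5654 + 2.6173)/5 = 1.8137

1.8137


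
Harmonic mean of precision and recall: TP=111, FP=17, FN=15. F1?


Precision = 111/128 = 0.8672
Recall = 111/126 = 0.881
F1 = 2·P·R/(P+R) = 2·TP/(2·TP+FP+FN) = 222/(222+17+15) = 222/254 = 0.874

0.874


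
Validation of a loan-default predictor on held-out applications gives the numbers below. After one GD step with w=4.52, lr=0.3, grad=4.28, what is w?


w_new = w - α·∇
= 4.52 - 0.3·4.28
= 4.52 - 1.284
= 3.236

3.236


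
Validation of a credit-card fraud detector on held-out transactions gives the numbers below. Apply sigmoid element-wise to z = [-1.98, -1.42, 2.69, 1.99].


σ(-1.98) = 1/(1+e^1.98) = 0.1213
σ(-1.42) = 1/(1+e^1.42) = 0.1947
σ(2.69) = 1/(1+e^-2.69) = 0.9364
σ(1.99) = 1/(1+e^-1.99) = 0.8797
result = [0.1213, 0.1947, 0.9364, 0.8797]

[0.1213, 0.1947, 0.9364, 0.8797]


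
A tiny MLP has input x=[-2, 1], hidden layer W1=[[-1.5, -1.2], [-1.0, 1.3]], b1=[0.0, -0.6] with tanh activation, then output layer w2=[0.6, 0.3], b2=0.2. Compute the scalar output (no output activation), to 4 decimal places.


z1[0] = (-1.5)·(-2) + (-1.2)·(1) + 0.0 = 1.8
z1[1] = (-1.0)·(-2) + (1.3)·(1) - 0.6 = 2.7
h = tanh(z1) = [0.9468, 0.991]
output = (0.6)·(0.9468) + (0.3)·(0.991) + 0.2 = 1.0654

1.0654


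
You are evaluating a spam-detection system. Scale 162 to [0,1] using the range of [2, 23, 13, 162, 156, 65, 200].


min=2, max=200
(162-2)/(200-2) = 160/198 = 0.8081

0.8081


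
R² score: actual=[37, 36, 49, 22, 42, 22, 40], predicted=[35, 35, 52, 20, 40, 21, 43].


ȳ = 35.4286
SS_res = Σ(y-ŷ)² = 32
SS_tot = Σ(y-ȳ)² = 611.71
R² = 1 - SS_res/SS_tot = 1 - 0.0523 = 0.9477

0.9477


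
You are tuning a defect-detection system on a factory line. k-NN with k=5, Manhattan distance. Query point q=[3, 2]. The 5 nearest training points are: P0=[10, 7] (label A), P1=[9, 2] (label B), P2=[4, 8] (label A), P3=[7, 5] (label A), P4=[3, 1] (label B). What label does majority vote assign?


d(q,P0) = 12  (label A)
d(q,P1) = 6  (label B)
d(q,P2) = 7  (label A)
d(q,P3) = 7  (label A)
d(q,P4) = 1  (label B)
Votes: A=3, B=2
Majority → A

A


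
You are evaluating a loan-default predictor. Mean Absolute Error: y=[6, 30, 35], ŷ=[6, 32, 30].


Absolute errors: |6-6|=0, |30-32|=2, |35-30|=5
Sum = 7
MAE = 7/3 = 7/3

7/3


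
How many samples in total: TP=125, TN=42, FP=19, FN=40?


Total = TP + TN + FP + FN
= 125 + 42 + 19 + 40
= 226
(Predicted positive: 144, predicted negative: 82)

226


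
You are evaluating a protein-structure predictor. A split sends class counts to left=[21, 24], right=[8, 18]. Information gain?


Parent = [29, 42], H_parent = 0.9757
H_left = 0.9968 (n=45), H_right = 0.8905 (n=26)
H_children = (45/71)·0.9968 + (26/71)·0.8905 = 0.9579
IG = 0.9757 - 0.9579 = 0.0178

0.0178


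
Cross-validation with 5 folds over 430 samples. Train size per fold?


Fold size = 430/5 = 86
Training per fold = 430 - 86 = 344

344


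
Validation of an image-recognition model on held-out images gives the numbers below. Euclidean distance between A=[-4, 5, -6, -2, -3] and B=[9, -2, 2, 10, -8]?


d = √((-4-9)² + (5+ 2)² + (-6-2)² + (-2-10)² + (-3+ 8)²)
  = √(169 + 49 + 64 + 144 + 25)
  = √451 = 21.2368

21.2368


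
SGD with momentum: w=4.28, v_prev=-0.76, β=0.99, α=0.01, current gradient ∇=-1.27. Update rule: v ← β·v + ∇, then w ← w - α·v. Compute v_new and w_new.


v_new = 0.99·-0.76 - 1.27 = -0.7524 - 1.27 = -2.0224
w_new = 4.28 - 0.01·-2.0224 = 4.28 + 0.020224 = 4.300224

v_new=-2.0224, w_new=4.300224


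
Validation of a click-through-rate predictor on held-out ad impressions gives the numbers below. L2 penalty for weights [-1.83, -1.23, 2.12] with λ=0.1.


‖w‖₂² = (-1.83)² + (-1.23)² + (2.12)²
     = 3.3489 + 1.5129 + 4.4944
     = 9.3562
λ·‖w‖₂² = 0.1·9.3562 = 0.93562

0.93562


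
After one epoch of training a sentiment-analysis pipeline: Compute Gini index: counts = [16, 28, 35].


Probabilities: [16/79, 28/79, 35/79] ≈ [0.2025, 0.3544, 0.443]
Σpᵢ² = (256 + 784 + 1225)/79² = 2265/6241
Gini = 1 - Σpᵢ² = 1 - 2265/6241 = 0.6371

0.6371


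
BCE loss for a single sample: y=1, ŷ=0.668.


BCE = -[y·ln(p) + (1-y)·ln(1-p)]
= -1·ln(0.668) - 0
= -ln(0.668) = 0.4035

0.4035


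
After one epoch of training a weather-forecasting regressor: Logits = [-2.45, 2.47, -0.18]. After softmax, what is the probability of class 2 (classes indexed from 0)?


Exponentials: e^-2.45=0.0863, e^2.47=11.8224, e^-0.18=0.8353
Sum = 12.744
Softmax = [0.0068, 0.9277, 0.0655]
p[2] = 0.8353/12.744 = 0.0655

0.0655


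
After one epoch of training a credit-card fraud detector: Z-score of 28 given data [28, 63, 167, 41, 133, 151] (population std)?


μ = 97.1667, σ = 55.0225
z = (28 - 97.1667)/55.0225 = -1.2571

-1.2571


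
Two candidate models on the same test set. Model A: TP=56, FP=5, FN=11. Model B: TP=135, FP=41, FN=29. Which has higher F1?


Model A: P=56/61=0.918, R=56/67=0.8358, F1=2PR/(P+R)=2TP/(2TP+FP+FN)=112/128=0.875
Model B: P=135/176=0.767, R=135/164=0.8232, F1=2PR/(P+R)=2TP/(2TP+FP+FN)=270/340=0.7941
0.875 > 0.7941 → Model A

Model A


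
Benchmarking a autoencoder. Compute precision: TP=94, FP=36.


Precision = TP/(TP+FP)
= 94/(94+36)
= 94/130 = 72.31%

72.31%


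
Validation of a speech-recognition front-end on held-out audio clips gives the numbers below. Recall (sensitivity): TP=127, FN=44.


Recall = TP/(TP+FN)
= 127/(127+44)
= 127/171 = 74.27%

74.27%


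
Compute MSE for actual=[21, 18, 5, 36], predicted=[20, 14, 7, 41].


Squared errors: (21-20)²=1, (18-14)²=16, (5-7)²=4, (36-41)²=25
Sum = 46
MSE = 46/4 = 23/2

23/2


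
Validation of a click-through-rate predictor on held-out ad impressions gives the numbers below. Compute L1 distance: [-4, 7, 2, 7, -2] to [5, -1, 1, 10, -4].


d = |-4-5| + |7+ 1| + |2-1| + |7-10| + |-2+ 4|
  = 9 + 8 + 1 + 3 + 2
  = 23

23


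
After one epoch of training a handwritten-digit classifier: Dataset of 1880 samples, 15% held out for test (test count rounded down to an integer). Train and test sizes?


Test = ⌊1880·15/100⌋ = 282
Train = 1880 - 282 = 1598

Train: 1598, Test: 282


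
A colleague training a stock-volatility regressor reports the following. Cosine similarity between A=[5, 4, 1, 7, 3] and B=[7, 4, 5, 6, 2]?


A·B = 5·7 + 4·4 + 1·5 + 7·6 + 3·2 = 104
‖A‖ = √100 = 10, ‖B‖ = √130 = 11.4018
cos = 104/(√100·√130) = 104/√13000 = 0.9121

0.9121


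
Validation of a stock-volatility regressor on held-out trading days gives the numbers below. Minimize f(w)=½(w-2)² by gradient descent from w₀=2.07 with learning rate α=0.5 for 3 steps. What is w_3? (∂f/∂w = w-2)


step 1: grad = 2.07-2 = 0.07; w = 2.07 - 0.5·(0.07) = 2.035
step 2: grad = 2.035-2 = 0.035; w = 2.035 - 0.5·(0.035) = 2.0175
step 3: grad = 2.0175-2 = 0.0175; w = 2.0175 - 0.5·(0.0175) = 2.00875

2.00875


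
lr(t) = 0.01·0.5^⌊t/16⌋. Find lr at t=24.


n_drops = ⌊24/16⌋ = 1
lr = 0.01·0.5^1 = 0.01·0.5 = 0.005

0.005


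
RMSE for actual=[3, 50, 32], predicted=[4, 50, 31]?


MSE = 2/3 = 0.6667
RMSE = √(2/3) = 0.8165

0.8165


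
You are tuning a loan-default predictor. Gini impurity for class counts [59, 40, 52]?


Probabilities: [59/151, 40/151, 52/151] ≈ [0.3907, 0.2649, 0.3444]
Σpᵢ² = (3481 + 1600 + 2704)/151² = 7785/22801
Gini = 1 - Σpᵢ² = 1 - 7785/22801 = 0.6586

0.6586


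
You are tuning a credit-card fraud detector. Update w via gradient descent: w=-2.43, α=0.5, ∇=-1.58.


w_new = w - α·∇
= -2.43 - 0.5·-1.58
= -2.43 + 0.79
= -1.64

-1.64


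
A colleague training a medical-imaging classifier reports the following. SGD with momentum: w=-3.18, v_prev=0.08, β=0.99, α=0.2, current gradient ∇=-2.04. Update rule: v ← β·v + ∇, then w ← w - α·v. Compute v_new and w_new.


v_new = 0.99·0.08 - 2.04 = 0.0792 - 2.04 = -1.9608
w_new = -3.18 - 0.2·-1.9608 = -3.18 + 0.39216 = -2.78784

v_new=-1.9608, w_new=-2.78784


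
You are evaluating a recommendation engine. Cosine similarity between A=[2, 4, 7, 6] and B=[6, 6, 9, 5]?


A·B = 2·6 + 4·6 + 7·9 + 6·5 = 129
‖A‖ = √105 = 10.247, ‖B‖ = √178 = 13.3417
cos = 129/(√105·√178) = 129/√18690 = 0.9436

0.9436


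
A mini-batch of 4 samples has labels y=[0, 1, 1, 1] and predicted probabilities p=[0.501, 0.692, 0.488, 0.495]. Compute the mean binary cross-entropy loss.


L[0] = -ln(1-0.501) = -ln(0.499) = 0.6951
L[1] = -ln(0.692) = 0.3682
L[2] = -ln(0.488) = 0.7174
L[3] = -ln(0.495) = 0.7032
mean = (0.6951 + 0.3682 + 0.7174 + 0.7032)/4 = 0.621

0.621


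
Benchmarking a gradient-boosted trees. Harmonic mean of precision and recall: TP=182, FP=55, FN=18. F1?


Precision = 182/237 = 0.7679
Recall = 182/200 = 0.91
F1 = 2·P·R/(P+R) = 2·TP/(2·TP+FP+FN) = 364/(364+55+18) = 364/437 = 0.833

0.833


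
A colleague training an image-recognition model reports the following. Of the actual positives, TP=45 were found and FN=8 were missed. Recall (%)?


Recall = TP/(TP+FN)
= 45/(45+8)
= 45/53 = 84.91%

84.91%


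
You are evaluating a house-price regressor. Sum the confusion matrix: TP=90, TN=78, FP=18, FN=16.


Total = TP + TN + FP + FN
= 90 + 78 + 18 + 16
= 202
(Predicted positive: 108, predicted negative: 94)

202


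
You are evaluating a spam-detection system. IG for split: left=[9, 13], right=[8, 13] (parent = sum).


Parent = [17, 26], H_parent = 0.9682
H_left = 0.976 (n=22), H_right = 0.9587 (n=21)
H_children = (22/43)·0.976 + (21/43)·0.9587 = 0.9676
IG = 0.9682 - 0.9676 = 0.0006

0.0006


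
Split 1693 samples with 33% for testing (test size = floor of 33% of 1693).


Test = ⌊1693·33/100⌋ = 558
Train = 1693 - 558 = 1135

Train: 1135, Test: 558


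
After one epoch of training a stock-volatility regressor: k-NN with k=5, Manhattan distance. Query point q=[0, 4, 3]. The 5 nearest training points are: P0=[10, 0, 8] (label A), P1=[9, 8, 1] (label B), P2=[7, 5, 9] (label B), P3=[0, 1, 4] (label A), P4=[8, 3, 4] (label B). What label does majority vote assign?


d(q,P0) = 19  (label A)
d(q,P1) = 15  (label B)
d(q,P2) = 14  (label B)
d(q,P3) = 4  (label A)
d(q,P4) = 10  (label B)
Votes: A=2, B=3
Majority → B

B


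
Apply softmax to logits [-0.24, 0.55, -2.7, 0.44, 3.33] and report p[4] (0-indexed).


Exponentials: e^-0.24=0.7866, e^0.55=1.7333, e^-2.7=0.0672, e^0.44=1.5527, e^3.33=27.9383
Sum = 32.0781
Softmax = [0.0245, 0.054, 0.0021, 0.0484, 0.8709]
p[4] = 27.9383/32.0781 = 0.8709

0.8709


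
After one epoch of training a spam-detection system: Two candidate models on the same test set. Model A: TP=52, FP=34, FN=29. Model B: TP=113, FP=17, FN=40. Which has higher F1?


Model A: P=52/86=0.6047, R=52/81=0.642, F1=2PR/(P+R)=2TP/(2TP+FP+FN)=104/167=0.6228
Model B: P=113/130=0.8692, R=113/153=0.7386, F1=2PR/(P+R)=2TP/(2TP+FP+FN)=226/283=0.7986
0.6228 < 0.7986 → Model B

Model B


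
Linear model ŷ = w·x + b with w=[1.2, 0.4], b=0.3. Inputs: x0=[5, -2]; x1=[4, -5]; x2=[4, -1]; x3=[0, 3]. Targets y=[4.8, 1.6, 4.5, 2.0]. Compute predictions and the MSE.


ŷ0 = (1.2)·(5) + (0.4)·(-2) + 0.3 = 5.5
ŷ1 = (1.2)·(4) + (0.4)·(-5) + 0.3 = 3.1
ŷ2 = (1.2)·(4) + (0.4)·(-1) + 0.3 = 4.7
ŷ3 = (1.2)·(0) + (0.4)·(3) + 0.3 = 1.5
errors² = [0.49, 2.25, 0.04, 0.25]
MSE = 3.0300/4 = 0.7575

0.7575


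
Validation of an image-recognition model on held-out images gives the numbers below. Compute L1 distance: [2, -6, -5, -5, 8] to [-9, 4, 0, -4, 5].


d = |2+ 9| + |-6-4| + |-5-0| + |-5+ 4| + |8-5|
  = 11 + 10 + 5 + 1 + 3
  = 30

30


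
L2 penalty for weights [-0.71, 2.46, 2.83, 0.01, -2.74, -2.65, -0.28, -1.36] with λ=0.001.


‖w‖₂² = (-0.71)² + (2.46)² + (2.83)² + (0.01)² + (-2.74)² + (-2.65)² + (-0.28)² + (-1.36)²
     = 0.5041 + 6.0516 + 8.0089 + 0.0001 + 7.5076 + 7.0225 + 0.0784 + 1.8496
     = 31.0228
λ·‖w‖₂² = 0.001·31.0228 = 0.031023

0.031023


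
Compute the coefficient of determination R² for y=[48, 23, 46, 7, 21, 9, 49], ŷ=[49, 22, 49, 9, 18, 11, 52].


ȳ = 29
SS_res = Σ(y-ŷ)² = 37
SS_tot = Σ(y-ȳ)² = 2034
R² = 1 - SS_res/SS_tot = 1 - 0.0182 = 0.9818

0.9818


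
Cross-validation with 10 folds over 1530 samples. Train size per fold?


Fold size = 1530/10 = 153
Training per fold = 1530 - 153 = 1377

1377


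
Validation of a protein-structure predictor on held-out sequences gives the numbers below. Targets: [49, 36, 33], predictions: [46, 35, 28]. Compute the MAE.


Absolute errors: |49-46|=3, |36-35|=1, |33-28|=5
Sum = 9
MAE = 9/3 = 3

3


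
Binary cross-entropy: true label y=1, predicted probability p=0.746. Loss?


BCE = -[y·ln(p) + (1-y)·ln(1-p)]
= -1·ln(0.746) - 0
= -ln(0.746) = 0.293

0.293


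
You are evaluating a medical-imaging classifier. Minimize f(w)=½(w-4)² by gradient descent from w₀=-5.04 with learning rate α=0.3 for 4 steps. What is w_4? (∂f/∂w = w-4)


step 1: grad = -5.04-4 = -9.04; w = -5.04 - 0.3·(-9.04) = -2.328
step 2: grad = -2.328-4 = -6.328; w = -2.328 - 0.3·(-6.328) = -0.4296
step 3: grad = -0.4296-4 = -4.4296; w = -0.4296 - 0.3·(-4.4296) = 0.89928
step 4: grad = 0.89928-4 = -3.10072; w = 0.89928 - 0.3·(-3.10072) = 1.829496

1.829496


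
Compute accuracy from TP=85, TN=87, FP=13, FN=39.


Accuracy = (TP+TN)/(TP+TN+FP+FN)
= (85+87)/(224)
= 172/224 = 76.79%

76.79%


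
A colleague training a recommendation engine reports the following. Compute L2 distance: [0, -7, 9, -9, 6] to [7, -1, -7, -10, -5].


d = √((0-7)² + (-7+ 1)² + (9+ 7)² + (-9+ 10)² + (6+ 5)²)
  = √(49 + 36 + 256 + 1 + 121)
  = √463 = 21.5174

21.5174


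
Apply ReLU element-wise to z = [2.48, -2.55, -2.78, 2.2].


ReLU(2.48) = max(0, 2.48) = 2.48
ReLU(-2.55) = max(0, -2.55) = 0.0
ReLU(-2.78) = max(0, -2.78) = 0.0
ReLU(2.2) = max(0, 2.2) = 2.2
result = [2.48, 0.0, 0.0, 2.2]

[2.48, 0.0, 0.0, 2.2]


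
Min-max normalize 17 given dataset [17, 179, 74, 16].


min=16, max=179
(17-16)/(179-16) = 1/163 = 0.0061

0.0061


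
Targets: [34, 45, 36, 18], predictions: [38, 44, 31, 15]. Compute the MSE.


Squared errors: (34-38)²=16, (45-44)²=1, (36-31)²=25, (18-15)²=9
Sum = 51
MSE = 51/4 = 51/4

51/4


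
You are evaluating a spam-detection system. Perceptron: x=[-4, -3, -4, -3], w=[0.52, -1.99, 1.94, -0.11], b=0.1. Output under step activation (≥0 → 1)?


z = (-4)·(0.52) + (-3)·(-1.99) + (-4)·(1.94) + (-3)·(-0.11) + 0.1
  = -3.44
step(z) = 0 (z<0)

0


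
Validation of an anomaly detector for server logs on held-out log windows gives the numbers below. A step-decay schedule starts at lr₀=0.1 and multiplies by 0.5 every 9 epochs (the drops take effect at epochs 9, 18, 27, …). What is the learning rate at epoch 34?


n_drops = ⌊34/9⌋ = 3
lr = 0.1·0.5^3 = 0.1·0.125 = 0.0125

0.0125


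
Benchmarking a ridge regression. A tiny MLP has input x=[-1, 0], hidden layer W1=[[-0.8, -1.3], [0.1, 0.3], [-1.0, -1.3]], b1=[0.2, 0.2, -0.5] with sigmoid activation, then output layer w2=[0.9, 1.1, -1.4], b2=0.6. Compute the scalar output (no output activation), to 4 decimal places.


z1[0] = (-0.8)·(-1) + (-1.3)·(0) + 0.2 = 1.0
z1[1] = (0.1)·(-1) + (0.3)·(0) + 0.2 = 0.1
z1[2] = (-1.0)·(-1) + (-1.3)·(0) - 0.5 = 0.5
h = sigmoid(z1) = [0.7311, 0.525, 0.6225]
output = (0.9)·(0.7311) + (1.1)·(0.525) + (-1.4)·(0.6225) + 0.6 = 0.964

0.964


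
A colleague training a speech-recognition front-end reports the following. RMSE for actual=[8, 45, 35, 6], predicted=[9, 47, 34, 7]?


MSE = 7/4 = 1.75
RMSE = √(7/4) = 1.3229

1.3229


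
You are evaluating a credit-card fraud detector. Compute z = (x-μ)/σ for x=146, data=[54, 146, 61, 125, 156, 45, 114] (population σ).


μ = 100.1429, σ = 42.6528
z = (146 - 100.1429)/42.6528 = 1.0751

1.0751


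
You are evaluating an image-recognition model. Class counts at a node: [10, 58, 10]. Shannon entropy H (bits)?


Probabilities: [10/78, 58/78, 10/78] ≈ [0.1282, 0.7436, 0.1282]
H = -((10/78)·log₂(10/78) + (58/78)·log₂(58/78) + (10/78)·log₂(10/78))
  = 1.0777 bits

1.0777 bits


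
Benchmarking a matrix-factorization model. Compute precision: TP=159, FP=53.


Precision = TP/(TP+FP)
= 159/(159+53)
= 159/212 = 75.0%

75.0%


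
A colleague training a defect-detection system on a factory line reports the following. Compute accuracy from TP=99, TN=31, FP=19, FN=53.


Accuracy = (TP+TN)/(TP+TN+FP+FN)
= (99+31)/(202)
= 130/202 = 64.36%

64.36%


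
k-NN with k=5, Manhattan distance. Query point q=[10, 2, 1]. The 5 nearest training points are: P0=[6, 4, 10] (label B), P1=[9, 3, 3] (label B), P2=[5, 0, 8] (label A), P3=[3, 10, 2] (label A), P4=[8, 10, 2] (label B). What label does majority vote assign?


d(q,P0) = 15  (label B)
d(q,P1) = 4  (label B)
d(q,P2) = 14  (label A)
d(q,P3) = 16  (label A)
d(q,P4) = 11  (label B)
Votes: A=2, B=3
Majority → B

B


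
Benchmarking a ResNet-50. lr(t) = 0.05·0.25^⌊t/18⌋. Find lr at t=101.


n_drops = ⌊101/18⌋ = 5
lr = 0.05·0.25^5 = 0.05·0.0009765625 = 0.000048828125

0.000048828125


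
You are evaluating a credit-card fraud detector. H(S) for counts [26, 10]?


Probabilities: [26/36, 10/36] ≈ [0.7222, 0.2778]
H = -((26/36)·log₂(26/36) + (10/36)·log₂(10/36))
  = 0.8524 bits

0.8524 bits


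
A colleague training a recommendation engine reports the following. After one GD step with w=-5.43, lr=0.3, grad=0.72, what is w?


w_new = w - α·∇
= -5.43 - 0.3·0.72
= -5.43 - 0.216
= -5.646

-5.646


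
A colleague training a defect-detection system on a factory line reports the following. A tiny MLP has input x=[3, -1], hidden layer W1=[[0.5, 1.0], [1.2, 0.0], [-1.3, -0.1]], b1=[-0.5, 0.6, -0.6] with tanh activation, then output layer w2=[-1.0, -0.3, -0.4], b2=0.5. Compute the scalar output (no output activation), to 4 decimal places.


z1[0] = (0.5)·(3) + (1.0)·(-1) - 0.5 = 0.0
z1[1] = (1.2)·(3) + (0.0)·(-1) + 0.6 = 4.2
z1[2] = (-1.3)·(3) + (-0.1)·(-1) - 0.6 = -4.4
h = tanh(z1) = [0.0, 0.9996, -0.9997]
output = (-1.0)·(0.0) + (-0.3)·(0.9996) + (-0.4)·(-0.9997) + 0.5 = 0.6

0.6


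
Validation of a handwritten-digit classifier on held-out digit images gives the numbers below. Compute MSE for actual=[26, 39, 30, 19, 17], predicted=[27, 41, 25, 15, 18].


Squared errors: (26-27)²=1, (39-41)²=4, (30-25)²=25, (19-15)²=16, (17-18)²=1
Sum = 47
MSE = 47/5 = 47/5

47/5


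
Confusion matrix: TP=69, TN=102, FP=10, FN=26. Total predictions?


Total = TP + TN + FP + FN
= 69 + 102 + 10 + 26
= 207
(Predicted positive: 79, predicted negative: 128)

207


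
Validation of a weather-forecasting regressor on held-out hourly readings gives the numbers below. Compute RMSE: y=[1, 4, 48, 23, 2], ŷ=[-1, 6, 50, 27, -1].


MSE = 37/5 = 7.4
RMSE = √(37/5) = 2.7203

2.7203


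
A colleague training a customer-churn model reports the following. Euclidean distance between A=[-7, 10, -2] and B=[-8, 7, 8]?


d = √((-7+ 8)² + (10-7)² + (-2-8)²)
  = √(1 + 9 + 100)
  = √110 = 10.4881

10.4881


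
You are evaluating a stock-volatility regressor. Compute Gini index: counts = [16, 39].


Probabilities: [16/55, 39/55] ≈ [0.2909, 0.7091]
Σpᵢ² = (256 + 1521)/55² = 1777/3025
Gini = 1 - Σpᵢ² = 1 - 1777/3025 = 0.4126

0.4126


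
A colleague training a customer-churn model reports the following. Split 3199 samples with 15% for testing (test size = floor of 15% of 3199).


Test = ⌊3199·15/100⌋ = 479
Train = 3199 - 479 = 2720

Train: 2720, Test: 479


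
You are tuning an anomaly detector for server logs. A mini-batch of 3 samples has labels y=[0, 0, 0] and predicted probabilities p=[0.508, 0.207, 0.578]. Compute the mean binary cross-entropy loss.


L[0] = -ln(1-0.508) = -ln(0.492) = 0.7093
L[1] = -ln(1-0.207) = -ln(0.793) = 0.2319
L[2] = -ln(1-0.578) = -ln(0.422) = 0.8627
mean = (0.7093 + 0.2319 + 0.8627)/3 = 0.6013

0.6013


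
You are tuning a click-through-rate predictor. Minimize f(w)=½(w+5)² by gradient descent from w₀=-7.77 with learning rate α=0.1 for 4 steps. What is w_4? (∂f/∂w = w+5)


step 1: grad = -7.77+5 = -2.77; w = -7.77 - 0.1·(-2.77) = -7.493
step 2: grad = -7.493+5 = -2.493; w = -7.493 - 0.1·(-2.493) = -7.2437
step 3: grad = -7.2437+5 = -2.2437; w = -7.2437 - 0.1·(-2.2437) = -7.01933
step 4: grad = -7.01933+5 = -2.01933; w = -7.01933 - 0.1·(-2.01933) = -6.817397

-6.817397


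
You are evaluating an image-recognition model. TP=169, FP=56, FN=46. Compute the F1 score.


Precision = 169/225 = 0.7511
Recall = 169/215 = 0.786
F1 = 2·P·R/(P+R) = 2·TP/(2·TP+FP+FN) = 338/(338+56+46) = 338/440 = 0.7682

0.7682


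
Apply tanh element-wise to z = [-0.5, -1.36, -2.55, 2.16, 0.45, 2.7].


tanh(-0.5) = -0.4621
tanh(-1.36) = -0.8764
tanh(-2.55) = -0.9879
tanh(2.16) = 0.9737
tanh(0.45) = 0.4219
tanh(2.7) = 0.991
result = [-0.4621, -0.8764, -0.9879, 0.9737, 0.4219, 0.991]

[-0.4621, -0.8764, -0.9879, 0.9737, 0.4219, 0.991]


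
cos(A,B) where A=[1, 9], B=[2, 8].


A·B = 1·2 + 9·8 = 74
‖A‖ = √82 = 9.0554, ‖B‖ = √68 = 8.2462
cos = 74/(√82·√68) = 74/√5576 = 0.991

0.991


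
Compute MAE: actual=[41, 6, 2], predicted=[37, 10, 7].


Absolute errors: |41-37|=4, |6-10|=4, |2-7|=5
Sum = 13
MAE = 13/3 = 13/3

13/3


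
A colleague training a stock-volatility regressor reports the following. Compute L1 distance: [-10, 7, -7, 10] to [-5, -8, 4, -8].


d = |-10+ 5| + |7+ 8| + |-7-4| + |10+ 8|
  = 5 + 15 + 11 + 18
  = 49

49


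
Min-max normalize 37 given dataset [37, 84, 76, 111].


min=37, max=111
(37-37)/(111-37) = 0/74 = 0.0

0.0


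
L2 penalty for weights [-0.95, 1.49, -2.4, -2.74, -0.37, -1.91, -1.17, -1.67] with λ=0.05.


‖w‖₂² = (-0.95)² + (1.49)² + (-2.4)² + (-2.74)² + (-0.37)² + (-1.91)² + (-1.17)² + (-1.67)²
     = 0.9025 + 2.2201 + 5.76 + 7.5076 + 0.1369 + 3.6481 + 1.3689 + 2.7889
     = 24.333
λ·‖w‖₂² = 0.05·24.333 = 1.21665

1.21665


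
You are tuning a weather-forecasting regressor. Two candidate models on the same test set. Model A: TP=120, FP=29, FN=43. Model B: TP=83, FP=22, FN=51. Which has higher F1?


Model A: P=120/149=0.8054, R=120/163=0.7362, F1=2PR/(P+R)=2TP/(2TP+FP+FN)=240/312=0.7692
Model B: P=83/105=0.7905, R=83/134=0.6194, F1=2PR/(P+R)=2TP/(2TP+FP+FN)=166/239=0.6946
0.7692 > 0.6946 → Model A

Model A


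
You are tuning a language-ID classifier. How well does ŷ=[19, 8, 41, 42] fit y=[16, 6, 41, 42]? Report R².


ȳ = 26.25
SS_res = Σ(y-ŷ)² = 13
SS_tot = Σ(y-ȳ)² = 980.75
R² = 1 - SS_res/SS_tot = 1 - 0.0133 = 0.9867

0.9867


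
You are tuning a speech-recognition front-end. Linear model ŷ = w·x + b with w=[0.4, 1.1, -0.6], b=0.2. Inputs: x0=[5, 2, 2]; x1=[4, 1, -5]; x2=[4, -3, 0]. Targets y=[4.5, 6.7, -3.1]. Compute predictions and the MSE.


ŷ0 = (0.4)·(5) + (1.1)·(2) + (-0.6)·(2) + 0.2 = 3.2
ŷ1 = (0.4)·(4) + (1.1)·(1) + (-0.6)·(-5) + 0.2 = 5.9
ŷ2 = (0.4)·(4) + (1.1)·(-3) + (-0.6)·(0) + 0.2 = -1.5
errors² = [1.69, 0.64, 2.56]
MSE = 4.8900/3 = 1.63

1.63


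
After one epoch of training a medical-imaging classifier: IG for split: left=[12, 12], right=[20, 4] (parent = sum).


Parent = [32, 16], H_parent = 0.9183
H_left = 1 (n=24), H_right = 0.65 (n=24)
H_children = (24/48)·1 + (24/48)·0.65 = 0.825
IG = 0.9183 - 0.825 = 0.0933

0.0933


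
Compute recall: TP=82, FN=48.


Recall = TP/(TP+FN)
= 82/(82+48)
= 82/130 = 63.08%

63.08%


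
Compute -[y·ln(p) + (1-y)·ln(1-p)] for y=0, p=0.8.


BCE = -[y·ln(p) + (1-y)·ln(1-p)]
= -0 - 1·ln(1-0.8)
= -ln(0.2) = 1.6094

1.6094


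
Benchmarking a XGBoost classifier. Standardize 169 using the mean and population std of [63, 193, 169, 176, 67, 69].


μ = 122.8333, σ = 56.9749
z = (169 - 122.8333)/56.9749 = 0.8103

0.8103


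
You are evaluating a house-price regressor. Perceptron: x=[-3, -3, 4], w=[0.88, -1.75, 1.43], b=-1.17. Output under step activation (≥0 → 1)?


z = (-3)·(0.88) + (-3)·(-1.75) + (4)·(1.43) - 1.17
  = 7.16
step(z) = 1 (z≥0)

1


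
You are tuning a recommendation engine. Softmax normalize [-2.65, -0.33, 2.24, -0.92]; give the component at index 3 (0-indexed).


Exponentials: e^-2.65=0.0707, e^-0.33=0.7189, e^2.24=9.3933, e^-0.92=0.3985
Sum = 10.5814
Softmax = [0.0067, 0.0679, 0.8877, 0.0377]
p[3] = 0.3985/10.5814 = 0.0377

0.0377


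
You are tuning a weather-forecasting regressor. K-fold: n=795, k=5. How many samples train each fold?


Fold size = 795/5 = 159
Training per fold = 795 - 159 = 636

636


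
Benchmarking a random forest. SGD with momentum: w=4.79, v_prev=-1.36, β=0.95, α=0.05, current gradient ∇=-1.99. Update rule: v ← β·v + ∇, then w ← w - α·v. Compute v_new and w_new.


v_new = 0.95·-1.36 - 1.99 = -1.292 - 1.99 = -3.282
w_new = 4.79 - 0.05·-3.282 = 4.79 + 0.1641 = 4.9541

v_new=-3.282, w_new=4.9541


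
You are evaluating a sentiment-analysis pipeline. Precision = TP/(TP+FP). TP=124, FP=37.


Precision = TP/(TP+FP)
= 124/(124+37)
= 124/161 = 77.02%

77.02%


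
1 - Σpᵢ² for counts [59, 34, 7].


Probabilities: [59/100, 34/100, 7/100] ≈ [0.59, 0.34, 0.07]
Σpᵢ² = (3481 + 1156 + 49)/100² = 4686/10000
Gini = 1 - Σpᵢ² = 1 - 4686/10000 = 0.5314

0.5314


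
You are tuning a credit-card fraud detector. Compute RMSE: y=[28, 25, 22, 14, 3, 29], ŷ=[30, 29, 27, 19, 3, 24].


MSE = 95/6 = 15.8333
RMSE = √(95/6) = 3.9791

3.9791


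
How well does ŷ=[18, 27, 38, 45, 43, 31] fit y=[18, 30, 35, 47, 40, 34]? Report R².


ȳ = 34
SS_res = Σ(y-ŷ)² = 40
SS_tot = Σ(y-ȳ)² = 478
R² = 1 - SS_res/SS_tot = 1 - 0.0837 = 0.9163

0.9163


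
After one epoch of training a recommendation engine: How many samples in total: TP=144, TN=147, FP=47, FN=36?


Total = TP + TN + FP + FN
= 144 + 147 + 47 + 36
= 374
(Predicted positive: 191, predicted negative: 183)

374


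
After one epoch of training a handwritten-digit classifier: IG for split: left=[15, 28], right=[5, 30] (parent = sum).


Parent = [20, 58], H_parent = 0.8213
H_left = 0.933 (n=43), H_right = 0.5917 (n=35)
H_children = (43/78)·0.933 + (35/78)·0.5917 = 0.7799
IG = 0.8213 - 0.7799 = 0.0414

0.0414


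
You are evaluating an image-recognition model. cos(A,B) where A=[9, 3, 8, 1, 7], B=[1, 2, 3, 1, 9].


A·B = 9·1 + 3·2 + 8·3 + 1·1 + 7·9 = 103
‖A‖ = √204 = 14.2829, ‖B‖ = √96 = 9.798
cos = 103/(√204·√96) = 103/√19584 = 0.736

0.736


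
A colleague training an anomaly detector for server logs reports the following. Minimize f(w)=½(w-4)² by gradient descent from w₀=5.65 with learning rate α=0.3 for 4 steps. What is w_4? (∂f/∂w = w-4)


step 1: grad = 5.65-4 = 1.65; w = 5.65 - 0.3·(1.65) = 5.155
step 2: grad = 5.155-4 = 1.155; w = 5.155 - 0.3·(1.155) = 4.8085
step 3: grad = 4.8085-4 = 0.8085; w = 4.8085 - 0.3·(0.8085) = 4.56595
step 4: grad = 4.56595-4 = 0.56595; w = 4.56595 - 0.3·(0.56595) = 4.396165

4.396165


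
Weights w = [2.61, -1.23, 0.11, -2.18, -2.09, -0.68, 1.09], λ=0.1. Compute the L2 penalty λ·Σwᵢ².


‖w‖₂² = (2.61)² + (-1.23)² + (0.11)² + (-2.18)² + (-2.09)² + (-0.68)² + (1.09)²
     = 6.8121 + 1.5129 + 0.0121 + 4.7524 + 4.3681 + 0.4624 + 1.1881
     = 19.1081
λ·‖w‖₂² = 0.1·19.1081 = 1.91081

1.91081


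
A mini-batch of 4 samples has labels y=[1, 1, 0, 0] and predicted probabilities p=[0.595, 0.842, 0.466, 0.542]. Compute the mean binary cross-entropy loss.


L[0] = -ln(0.595) = 0.5192
L[1] = -ln(0.842) = 0.172
L[2] = -ln(1-0.466) = -ln(0.534) = 0.6274
L[3] = -ln(1-0.542) = -ln(0.458) = 0.7809
mean = (0.5192 + 0.172 + 0.6274 + 0.7809)/4 = 0.5249

0.5249


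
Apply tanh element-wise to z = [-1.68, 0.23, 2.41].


tanh(-1.68) = -0.9329
tanh(0.23) = 0.226
tanh(2.41) = 0.984
result = [-0.9329, 0.226, 0.984]

[-0.9329, 0.226, 0.984]


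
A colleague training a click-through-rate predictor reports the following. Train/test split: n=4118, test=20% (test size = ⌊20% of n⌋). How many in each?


Test = ⌊4118·20/100⌋ = 823
Train = 4118 - 823 = 3295

Train: 3295, Test: 823


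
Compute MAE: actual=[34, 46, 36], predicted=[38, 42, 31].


Absolute errors: |34-38|=4, |46-42|=4, |36-31|=5
Sum = 13
MAE = 13/3 = 13/3

13/3


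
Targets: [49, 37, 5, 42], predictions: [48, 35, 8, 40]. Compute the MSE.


Squared errors: (49-48)²=1, (37-35)²=4, (5-8)²=9, (42-40)²=4
Sum = 18
MSE = 18/4 = 9/2

9/2


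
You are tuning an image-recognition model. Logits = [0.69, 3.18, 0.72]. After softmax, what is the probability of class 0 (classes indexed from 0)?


Exponentials: e^0.69=1.9937, e^3.18=24.0468, e^0.72=2.0544
Sum = 28.0949
Softmax = [0.071, 0.8559, 0.0731]
p[0] = 1.9937/28.0949 = 0.071

0.071


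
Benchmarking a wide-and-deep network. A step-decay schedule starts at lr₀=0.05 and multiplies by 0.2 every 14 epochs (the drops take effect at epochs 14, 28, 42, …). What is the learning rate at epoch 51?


n_drops = ⌊51/14⌋ = 3
lr = 0.05·0.2^3 = 0.05·0.008 = 0.0004

0.0004


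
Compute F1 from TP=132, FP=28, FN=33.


Precision = 132/160 = 0.825
Recall = 132/165 = 0.8
F1 = 2·P·R/(P+R) = 2·TP/(2·TP+FP+FN) = 264/(264+28+33) = 264/325 = 0.8123

0.8123


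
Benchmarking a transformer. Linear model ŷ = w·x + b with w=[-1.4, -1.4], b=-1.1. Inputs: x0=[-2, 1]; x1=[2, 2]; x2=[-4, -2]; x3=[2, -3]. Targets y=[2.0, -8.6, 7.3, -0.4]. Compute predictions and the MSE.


ŷ0 = (-1.4)·(-2) + (-1.4)·(1) - 1.1 = 0.3
ŷ1 = (-1.4)·(2) + (-1.4)·(2) - 1.1 = -6.7
ŷ2 = (-1.4)·(-4) + (-1.4)·(-2) - 1.1 = 7.3
ŷ3 = (-1.4)·(2) + (-1.4)·(-3) - 1.1 = 0.3
errors² = [2.89, 3.61, 0.0, 0.49]
MSE = 6.9900/4 = 1.7475

1.7475


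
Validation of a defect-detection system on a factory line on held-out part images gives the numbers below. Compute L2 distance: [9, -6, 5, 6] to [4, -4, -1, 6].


d = √((9-4)² + (-6+ 4)² + (5+ 1)² + (6-6)²)
  = √(25 + 4 + 36 + 0)
  = √65 = 8.0623

8.0623


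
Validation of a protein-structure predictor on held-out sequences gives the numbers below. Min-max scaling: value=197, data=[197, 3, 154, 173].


min=3, max=197
(197-3)/(197-3) = 194/194 = 1.0

1.0


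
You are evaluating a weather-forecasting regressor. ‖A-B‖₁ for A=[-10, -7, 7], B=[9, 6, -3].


d = |-10-9| + |-7-6| + |7+ 3|
  = 19 + 13 + 10
  = 42

42


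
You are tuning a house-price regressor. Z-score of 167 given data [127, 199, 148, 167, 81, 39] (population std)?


μ = 126.8333, σ = 53.3617
z = (167 - 126.8333)/53.3617 = 0.7527

0.7527


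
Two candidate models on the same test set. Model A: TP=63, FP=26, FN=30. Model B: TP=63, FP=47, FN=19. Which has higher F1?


Model A: P=63/89=0.7079, R=63/93=0.6774, F1=2PR/(P+R)=2TP/(2TP+FP+FN)=126/182=0.6923
Model B: P=63/110=0.5727, R=63/82=0.7683, F1=2PR/(P+R)=2TP/(2TP+FP+FN)=126/192=0.6562
0.6923 > 0.6562 → Model A

Model A


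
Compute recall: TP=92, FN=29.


Recall = TP/(TP+FN)
= 92/(92+29)
= 92/121 = 76.03%

76.03%


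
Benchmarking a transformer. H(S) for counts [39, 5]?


Probabilities: [39/44, 5/44] ≈ [0.8864, 0.1136]
H = -((39/44)·log₂(39/44) + (5/44)·log₂(5/44))
  = 0.5108 bits

0.5108 bits


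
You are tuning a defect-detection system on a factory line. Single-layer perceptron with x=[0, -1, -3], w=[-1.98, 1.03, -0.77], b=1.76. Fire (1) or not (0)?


z = (0)·(-1.98) + (-1)·(1.03) + (-3)·(-0.77) + 1.76
  = 3.04
step(z) = 1 (z≥0)

1


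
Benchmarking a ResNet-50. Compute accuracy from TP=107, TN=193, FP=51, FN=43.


Accuracy = (TP+TN)/(TP+TN+FP+FN)
= (107+193)/(394)
= 300/394 = 76.14%

76.14%


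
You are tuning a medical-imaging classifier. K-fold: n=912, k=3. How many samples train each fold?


Fold size = 912/3 = 304
Training per fold = 912 - 304 = 608

608


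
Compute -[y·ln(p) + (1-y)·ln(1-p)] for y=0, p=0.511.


BCE = -[y·ln(p) + (1-y)·ln(1-p)]
= -0 - 1·ln(1-0.511)
= -ln(0.489) = 0.7154

0.7154


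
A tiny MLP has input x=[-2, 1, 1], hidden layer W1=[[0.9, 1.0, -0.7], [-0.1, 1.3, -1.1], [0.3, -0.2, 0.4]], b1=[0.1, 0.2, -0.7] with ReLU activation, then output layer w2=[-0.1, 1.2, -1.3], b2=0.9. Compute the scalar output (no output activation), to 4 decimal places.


z1[0] = (0.9)·(-2) + (1.0)·(1) + (-0.7)·(1) + 0.1 = -1.4
z1[1] = (-0.1)·(-2) + (1.3)·(1) + (-1.1)·(1) + 0.2 = 0.6
z1[2] = (0.3)·(-2) + (-0.2)·(1) + (0.4)·(1) - 0.7 = -1.1
h = ReLU(z1) = [0.0, 0.6, 0.0]
output = (-0.1)·(0.0) + (1.2)·(0.6) + (-1.3)·(0.0) + 0.9 = 1.62

1.62


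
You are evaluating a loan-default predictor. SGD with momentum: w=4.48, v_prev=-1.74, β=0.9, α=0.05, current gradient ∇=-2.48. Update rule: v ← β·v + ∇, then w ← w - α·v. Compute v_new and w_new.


v_new = 0.9·-1.74 - 2.48 = -1.566 - 2.48 = -4.046
w_new = 4.48 - 0.05·-4.046 = 4.48 + 0.2023 = 4.6823

v_new=-4.046, w_new=4.6823


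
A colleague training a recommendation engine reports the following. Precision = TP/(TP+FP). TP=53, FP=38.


Precision = TP/(TP+FP)
= 53/(53+38)
= 53/91 = 58.24%

58.24%


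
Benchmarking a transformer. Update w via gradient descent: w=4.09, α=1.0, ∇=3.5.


w_new = w - α·∇
= 4.09 - 1.0·3.5
= 4.09 - 3.5
= 0.59

0.59


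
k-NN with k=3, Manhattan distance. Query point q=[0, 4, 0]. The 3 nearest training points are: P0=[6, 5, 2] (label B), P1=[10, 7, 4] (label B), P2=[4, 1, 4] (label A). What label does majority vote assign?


d(q,P0) = 9  (label B)
d(q,P1) = 17  (label B)
d(q,P2) = 11  (label A)
Votes: A=1, B=2
Majority → B

B


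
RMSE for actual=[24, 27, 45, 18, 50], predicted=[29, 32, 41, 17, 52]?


MSE = 71/5 = 14.2
RMSE = √(71/5) = 3.7683

3.7683


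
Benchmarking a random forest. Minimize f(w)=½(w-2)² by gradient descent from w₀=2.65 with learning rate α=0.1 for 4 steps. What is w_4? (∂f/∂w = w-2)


step 1: grad = 2.65-2 = 0.65; w = 2.65 - 0.1·(0.65) = 2.585
step 2: grad = 2.585-2 = 0.585; w = 2.585 - 0.1·(0.585) = 2.5265
step 3: grad = 2.5265-2 = 0.5265; w = 2.5265 - 0.1·(0.5265) = 2.47385
step 4: grad = 2.47385-2 = 0.47385; w = 2.47385 - 0.1·(0.47385) = 2.426465

2.426465


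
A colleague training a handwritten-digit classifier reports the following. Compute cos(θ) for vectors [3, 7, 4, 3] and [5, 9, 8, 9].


A·B = 3·5 + 7·9 + 4·8 + 3·9 = 137
‖A‖ = √83 = 9.1104, ‖B‖ = √251 = 15.843
cos = 137/(√83·√251) = 137/√20833 = 0.9492

0.9492


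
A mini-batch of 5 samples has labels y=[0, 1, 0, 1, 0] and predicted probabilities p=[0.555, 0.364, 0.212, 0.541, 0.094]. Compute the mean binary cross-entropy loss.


L[0] = -ln(1-0.555) = -ln(0.445) = 0.8097
L[1] = -ln(0.364) = 1.0106
L[2] = -ln(1-0.212) = -ln(0.788) = 0.2383
L[3] = -ln(0.541) = 0.6143
L[4] = -ln(1-0.094) = -ln(0.906) = 0.0987
mean = (0.8097 + 1.0106 + 0.2383 + 0.6143 + 0.0987)/5 = 0.5543

0.5543


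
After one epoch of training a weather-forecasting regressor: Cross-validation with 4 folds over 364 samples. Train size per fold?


Fold size = 364/4 = 91
Training per fold = 364 - 91 = 273

273


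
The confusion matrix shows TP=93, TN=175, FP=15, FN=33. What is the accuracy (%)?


Accuracy = (TP+TN)/(TP+TN+FP+FN)
= (93+175)/(316)
= 268/316 = 84.81%

84.81%


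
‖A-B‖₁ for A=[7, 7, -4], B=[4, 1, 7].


d = |7-4| + |7-1| + |-4-7|
  = 3 + 6 + 11
  = 20

20


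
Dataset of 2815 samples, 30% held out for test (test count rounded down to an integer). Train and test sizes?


Test = ⌊2815·30/100⌋ = 844
Train = 2815 - 844 = 1971

Train: 1971, Test: 844


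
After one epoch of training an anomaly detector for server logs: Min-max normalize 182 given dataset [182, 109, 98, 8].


min=8, max=182
(182-8)/(182-8) = 174/174 = 1.0

1.0


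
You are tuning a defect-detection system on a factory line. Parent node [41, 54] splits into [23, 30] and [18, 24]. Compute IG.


Parent = [41, 54], H_parent = 0.9864
H_left = 0.9874 (n=53), H_right = 0.9852 (n=42)
H_children = (53/95)·0.9874 + (42/95)·0.9852 = 0.9864
IG = 0.9864 - 0.9864 = 0.0

0.0


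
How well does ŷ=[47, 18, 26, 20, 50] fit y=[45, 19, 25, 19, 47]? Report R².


ȳ = 31
SS_res = Σ(y-ŷ)² = 16
SS_tot = Σ(y-ȳ)² = 776
R² = 1 - SS_res/SS_tot = 1 - 0.0206 = 0.9794

0.9794


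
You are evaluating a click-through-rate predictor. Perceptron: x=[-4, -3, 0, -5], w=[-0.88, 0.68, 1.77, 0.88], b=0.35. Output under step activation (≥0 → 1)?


z = (-4)·(-0.88) + (-3)·(0.68) + (0)·(1.77) + (-5)·(0.88) + 0.35
  = -2.57
step(z) = 0 (z<0)

0


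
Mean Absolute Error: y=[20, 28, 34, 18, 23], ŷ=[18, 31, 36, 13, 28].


Absolute errors: |20-18|=2, |28-31|=3, |34-36|=2, |18-13|=5, |23-28|=5
Sum = 17
MAE = 17/5 = 17/5

17/5


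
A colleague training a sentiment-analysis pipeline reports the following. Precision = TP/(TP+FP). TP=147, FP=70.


Precision = TP/(TP+FP)
= 147/(147+70)
= 147/217 = 67.74%

67.74%


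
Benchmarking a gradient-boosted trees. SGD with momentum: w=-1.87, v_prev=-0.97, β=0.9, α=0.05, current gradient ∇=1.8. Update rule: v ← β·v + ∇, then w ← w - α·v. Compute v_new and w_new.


v_new = 0.9·-0.97 + 1.8 = -0.873 + 1.8 = 0.927
w_new = -1.87 - 0.05·0.927 = -1.87 - 0.04635 = -1.91635

v_new=0.927, w_new=-1.91635


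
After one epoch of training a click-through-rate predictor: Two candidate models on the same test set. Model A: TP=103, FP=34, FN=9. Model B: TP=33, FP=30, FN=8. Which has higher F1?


Model A: P=103/137=0.7518, R=103/112=0.9196, F1=2PR/(P+R)=2TP/(2TP+FP+FN)=206/249=0.8273
Model B: P=33/63=0.5238, R=33/41=0.8049, F1=2PR/(P+R)=2TP/(2TP+FP+FN)=66/104=0.6346
0.8273 > 0.6346 → Model A

Model A


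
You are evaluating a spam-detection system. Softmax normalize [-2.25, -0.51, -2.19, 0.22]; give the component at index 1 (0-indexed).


Exponentials: e^-2.25=0.1054, e^-0.51=0.6005, e^-2.19=0.1119, e^0.22=1.2461
Sum = 2.0639
Softmax = [0.0511, 0.291, 0.0542, 0.6038]
p[1] = 0.6005/2.0639 = 0.291

0.291


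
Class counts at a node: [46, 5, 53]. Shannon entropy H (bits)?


Probabilities: [46/104, 5/104, 53/104] ≈ [0.4423, 0.0481, 0.5096]
H = -((46/104)·log₂(46/104) + (5/104)·log₂(5/104) + (53/104)·log₂(53/104))
  = 1.2267 bits

1.2267 bits


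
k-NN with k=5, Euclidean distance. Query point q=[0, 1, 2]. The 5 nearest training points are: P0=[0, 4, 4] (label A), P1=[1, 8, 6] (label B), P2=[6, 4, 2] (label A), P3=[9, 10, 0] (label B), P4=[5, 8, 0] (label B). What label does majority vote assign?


d(q,P0) = 3.6056  (label A)
d(q,P1) = 8.124  (label B)
d(q,P2) = 6.7082  (label A)
d(q,P3) = 12.8841  (label B)
d(q,P4) = 8.8318  (label B)
Votes: A=2, B=3
Majority → B

B


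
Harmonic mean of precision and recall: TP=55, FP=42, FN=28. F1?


Precision = 55/97 = 0.567
Recall = 55/83 = 0.6627
F1 = 2·P·R/(P+R) = 2·TP/(2·TP+FP+FN) = 110/(110+42+28) = 110/180 = 0.6111

0.6111


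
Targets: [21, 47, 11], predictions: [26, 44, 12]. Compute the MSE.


Squared errors: (21-26)²=25, (47-44)²=9, (11-12)²=1
Sum = 35
MSE = 35/3 = 35/3

35/3
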